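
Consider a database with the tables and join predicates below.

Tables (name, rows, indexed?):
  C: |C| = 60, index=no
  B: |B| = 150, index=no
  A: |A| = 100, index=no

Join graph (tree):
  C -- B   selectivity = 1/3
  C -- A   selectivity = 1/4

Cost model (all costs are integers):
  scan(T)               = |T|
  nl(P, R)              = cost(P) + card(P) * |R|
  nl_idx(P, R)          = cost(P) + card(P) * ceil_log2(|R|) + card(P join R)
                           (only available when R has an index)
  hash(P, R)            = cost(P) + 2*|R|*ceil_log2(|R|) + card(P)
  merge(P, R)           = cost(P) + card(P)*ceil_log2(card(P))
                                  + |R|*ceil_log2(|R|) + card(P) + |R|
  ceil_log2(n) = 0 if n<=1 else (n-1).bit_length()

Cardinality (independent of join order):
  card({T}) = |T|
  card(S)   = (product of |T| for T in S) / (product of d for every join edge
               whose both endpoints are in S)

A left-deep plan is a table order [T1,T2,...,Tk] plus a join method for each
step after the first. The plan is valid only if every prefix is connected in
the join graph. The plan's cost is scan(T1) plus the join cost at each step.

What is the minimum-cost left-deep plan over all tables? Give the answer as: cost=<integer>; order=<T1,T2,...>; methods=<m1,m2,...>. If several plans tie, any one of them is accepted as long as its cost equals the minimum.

Selinger DP (subsets sized 1..n):
  {C}: scan cost=60, card=60
  {B}: scan cost=150, card=150
  {A}: scan cost=100, card=100
  {BC}: card=3000; try (C,hash)→1020, (B,merge)→1830, (C,merge)→1920, (B,hash)→2520, (B,nl)→9060, (C,nl)→9150; best=1020 via (C,hash)
  {AC}: card=1500; try (C,hash)→920, (A,merge)→1280, (C,merge)→1320, (A,hash)→1520, (A,nl)→6060, (C,nl)→6100; best=920 via (C,hash)
  {ABC}: card=75000; try (B,hash)→4820, (A,hash)→5420, (B,merge)→20270, (A,merge)→40820, (B,nl)→225920, (A,nl)→301020; best=4820 via (B,hash)

cost=4820; order=A,C,B; methods=hash,hash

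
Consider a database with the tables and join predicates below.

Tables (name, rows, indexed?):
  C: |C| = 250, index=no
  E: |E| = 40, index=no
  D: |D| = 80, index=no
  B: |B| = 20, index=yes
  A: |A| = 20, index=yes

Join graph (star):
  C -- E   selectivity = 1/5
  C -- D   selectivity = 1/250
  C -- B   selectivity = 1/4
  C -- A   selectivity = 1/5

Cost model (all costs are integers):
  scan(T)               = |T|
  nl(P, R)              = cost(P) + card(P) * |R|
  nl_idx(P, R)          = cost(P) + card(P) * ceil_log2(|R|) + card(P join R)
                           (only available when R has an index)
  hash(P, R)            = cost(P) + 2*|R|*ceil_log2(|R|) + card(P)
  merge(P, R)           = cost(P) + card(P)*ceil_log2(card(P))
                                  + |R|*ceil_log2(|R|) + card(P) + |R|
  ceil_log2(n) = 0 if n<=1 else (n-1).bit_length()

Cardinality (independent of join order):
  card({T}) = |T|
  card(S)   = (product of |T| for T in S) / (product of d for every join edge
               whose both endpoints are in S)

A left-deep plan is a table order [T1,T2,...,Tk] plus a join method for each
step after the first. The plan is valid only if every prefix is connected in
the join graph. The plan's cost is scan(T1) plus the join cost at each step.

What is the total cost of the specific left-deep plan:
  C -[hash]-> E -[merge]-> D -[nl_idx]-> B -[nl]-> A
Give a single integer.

96020

step 1: scan C: cost=250, card=250
step 2: join E via hash
    card(P join E) = 250*40/(5) = 2000
    cost = 250 + 2*40*6 + 250 = 980
step 3: join D via merge
    card(P join D) = 2000*80/(250) = 640
    cost = 980 + 2000*11 + 80*7 + 2000 + 80 = 25620
step 4: join B via nl_idx
    card(P join B) = 640*20/(4) = 3200
    cost = 25620 + 640*5 + 3200 = 32020
step 5: join A via nl
    card(P join A) = 3200*20/(5) = 12800
    cost = 32020 + 3200*20 = 96020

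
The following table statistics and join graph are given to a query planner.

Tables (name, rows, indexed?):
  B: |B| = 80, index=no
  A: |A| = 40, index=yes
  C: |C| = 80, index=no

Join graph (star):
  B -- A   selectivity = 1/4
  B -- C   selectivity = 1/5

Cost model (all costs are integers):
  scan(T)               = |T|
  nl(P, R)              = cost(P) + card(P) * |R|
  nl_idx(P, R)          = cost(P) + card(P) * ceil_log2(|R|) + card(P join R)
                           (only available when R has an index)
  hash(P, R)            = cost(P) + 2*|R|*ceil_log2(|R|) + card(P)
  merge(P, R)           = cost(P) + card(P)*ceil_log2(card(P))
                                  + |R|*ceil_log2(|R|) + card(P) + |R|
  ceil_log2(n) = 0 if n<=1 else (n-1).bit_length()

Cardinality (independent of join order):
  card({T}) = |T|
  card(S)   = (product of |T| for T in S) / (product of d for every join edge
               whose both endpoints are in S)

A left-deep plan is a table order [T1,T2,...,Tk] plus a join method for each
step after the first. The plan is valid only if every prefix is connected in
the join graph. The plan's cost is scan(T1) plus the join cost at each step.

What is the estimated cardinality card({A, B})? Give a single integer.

800

Tables in S: A(40), B(80)
Edges inside S: B-A(d=4)
numerator = 40 * 80 = 3200
denominator = 4 = 4
card(S) = 3200 / 4 = 800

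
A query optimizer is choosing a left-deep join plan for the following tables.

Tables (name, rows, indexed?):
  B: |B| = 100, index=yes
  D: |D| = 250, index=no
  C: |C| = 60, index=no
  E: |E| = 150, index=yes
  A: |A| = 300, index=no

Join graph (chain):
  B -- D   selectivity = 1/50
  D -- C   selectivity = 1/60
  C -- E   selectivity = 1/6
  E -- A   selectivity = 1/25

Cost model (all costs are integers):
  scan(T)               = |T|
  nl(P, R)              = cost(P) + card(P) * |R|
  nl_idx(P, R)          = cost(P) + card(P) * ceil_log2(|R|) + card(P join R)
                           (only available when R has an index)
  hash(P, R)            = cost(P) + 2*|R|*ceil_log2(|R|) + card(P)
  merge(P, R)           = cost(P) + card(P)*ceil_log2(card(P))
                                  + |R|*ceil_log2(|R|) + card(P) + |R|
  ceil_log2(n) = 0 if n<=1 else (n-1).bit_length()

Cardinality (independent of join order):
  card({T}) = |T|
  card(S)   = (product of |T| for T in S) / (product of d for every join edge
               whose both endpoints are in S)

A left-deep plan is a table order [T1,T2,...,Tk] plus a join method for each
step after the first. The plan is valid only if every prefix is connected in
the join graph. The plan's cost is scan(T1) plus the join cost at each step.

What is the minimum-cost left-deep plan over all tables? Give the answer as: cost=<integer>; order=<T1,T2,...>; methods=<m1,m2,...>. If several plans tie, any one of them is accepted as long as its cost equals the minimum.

Selinger DP (subsets sized 1..n):
  {B}: scan cost=100, card=100
  {D}: scan cost=250, card=250
  {C}: scan cost=60, card=60
  {E}: scan cost=150, card=150
  {A}: scan cost=300, card=300
  {BD}: card=500; try (B,hash)→1900, (B,nl_idx)→2500, (D,merge)→3150, (B,merge)→3300, (D,hash)→4200, (D,nl)→25100 …(+1); best=1900 via (B,hash)
  {CD}: card=250; try (C,hash)→1220, (D,merge)→2730, (C,merge)→2920, (D,hash)→4120, (D,nl)→15060, (C,nl)→15250; best=1220 via (C,hash)
  {CE}: card=1500; try (C,hash)→1020, (E,merge)→1830, (C,merge)→1920, (E,nl_idx)→2040, (E,hash)→2520, (E,nl)→9060 …(+1); best=1020 via (C,hash)
  {AE}: card=1800; try (E,hash)→3000, (E,nl_idx)→4500, (A,merge)→4500, (E,merge)→4650, (A,hash)→5700, (A,nl)→45150 …(+1); best=3000 via (E,hash)
  {BCD}: card=500; try (B,hash)→2870, (C,hash)→3120, (B,nl_idx)→3470, (B,merge)→4270, (C,merge)→7320, (B,nl)→26220 …(+1); best=2870 via (B,hash)
  {CDE}: card=6250; try (E,hash)→3870, (E,merge)→4820, (D,hash)→6520, (E,nl_idx)→9470, (D,merge)→21270, (E,nl)→38720 …(+1); best=3870 via (E,hash)
  {ACE}: card=18000; try (C,hash)→5520, (A,hash)→7920, (A,merge)→22020, (C,merge)→25020, (C,nl)→111000, (A,nl)→451020; best=5520 via (C,hash)
  {BCDE}: card=12500; try (E,hash)→5770, (E,merge)→9220, (B,hash)→11520, (E,nl_idx)→19370, (B,nl_idx)→60120, (E,nl)→77870 …(+2); best=5770 via (E,hash)
  {ACDE}: card=75000; try (A,hash)→15520, (D,hash)→27520, (A,merge)→94370, (D,merge)→295770, (A,nl)→1878870, (D,nl)→4505520; best=15520 via (A,hash)
  {ABCDE}: card=150000; try (A,hash)→23670, (B,hash)→91920, (A,merge)→196270, (B,nl_idx)→690520, (B,merge)→1366320, (A,nl)→3755770 …(+1); best=23670 via (A,hash)

cost=23670; order=D,C,B,E,A; methods=hash,hash,hash,hash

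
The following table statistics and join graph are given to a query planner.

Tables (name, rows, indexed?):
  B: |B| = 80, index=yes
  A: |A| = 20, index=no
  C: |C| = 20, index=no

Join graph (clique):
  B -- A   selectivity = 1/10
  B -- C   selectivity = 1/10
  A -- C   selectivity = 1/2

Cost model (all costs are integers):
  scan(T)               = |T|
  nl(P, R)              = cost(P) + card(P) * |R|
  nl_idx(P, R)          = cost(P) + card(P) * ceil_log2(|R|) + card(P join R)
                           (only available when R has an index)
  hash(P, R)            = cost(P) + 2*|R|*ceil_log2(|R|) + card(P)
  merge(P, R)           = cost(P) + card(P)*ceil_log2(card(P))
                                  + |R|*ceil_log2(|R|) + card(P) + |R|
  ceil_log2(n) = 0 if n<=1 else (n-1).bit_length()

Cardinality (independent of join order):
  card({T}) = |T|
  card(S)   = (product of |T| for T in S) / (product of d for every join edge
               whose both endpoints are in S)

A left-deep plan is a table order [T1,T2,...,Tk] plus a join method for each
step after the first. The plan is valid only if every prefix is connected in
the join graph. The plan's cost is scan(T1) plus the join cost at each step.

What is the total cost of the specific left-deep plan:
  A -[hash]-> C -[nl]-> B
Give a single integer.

step 1: scan A: cost=20, card=20
step 2: join C via hash
    card(P join C) = 20*20/(2) = 200
    cost = 20 + 2*20*5 + 20 = 240
step 3: join B via nl
    card(P join B) = 200*80/(10*10) = 160
    cost = 240 + 200*80 = 16240

16240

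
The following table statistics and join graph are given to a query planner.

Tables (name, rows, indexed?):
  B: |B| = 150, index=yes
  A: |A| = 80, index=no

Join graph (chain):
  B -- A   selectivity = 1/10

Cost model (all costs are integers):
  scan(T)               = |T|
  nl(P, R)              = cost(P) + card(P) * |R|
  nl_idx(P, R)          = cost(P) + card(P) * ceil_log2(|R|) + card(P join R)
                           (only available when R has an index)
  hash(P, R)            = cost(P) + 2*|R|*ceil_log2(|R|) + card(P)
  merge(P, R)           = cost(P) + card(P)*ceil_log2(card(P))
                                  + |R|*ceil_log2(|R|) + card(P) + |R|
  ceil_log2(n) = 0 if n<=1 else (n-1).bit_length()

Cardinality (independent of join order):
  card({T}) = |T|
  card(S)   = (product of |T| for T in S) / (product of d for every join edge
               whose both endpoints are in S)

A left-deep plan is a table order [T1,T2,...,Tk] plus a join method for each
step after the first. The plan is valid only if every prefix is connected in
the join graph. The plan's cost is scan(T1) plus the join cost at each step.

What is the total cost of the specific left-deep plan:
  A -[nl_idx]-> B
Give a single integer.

step 1: scan A: cost=80, card=80
step 2: join B via nl_idx
    card(P join B) = 80*150/(10) = 1200
    cost = 80 + 80*8 + 1200 = 1920

1920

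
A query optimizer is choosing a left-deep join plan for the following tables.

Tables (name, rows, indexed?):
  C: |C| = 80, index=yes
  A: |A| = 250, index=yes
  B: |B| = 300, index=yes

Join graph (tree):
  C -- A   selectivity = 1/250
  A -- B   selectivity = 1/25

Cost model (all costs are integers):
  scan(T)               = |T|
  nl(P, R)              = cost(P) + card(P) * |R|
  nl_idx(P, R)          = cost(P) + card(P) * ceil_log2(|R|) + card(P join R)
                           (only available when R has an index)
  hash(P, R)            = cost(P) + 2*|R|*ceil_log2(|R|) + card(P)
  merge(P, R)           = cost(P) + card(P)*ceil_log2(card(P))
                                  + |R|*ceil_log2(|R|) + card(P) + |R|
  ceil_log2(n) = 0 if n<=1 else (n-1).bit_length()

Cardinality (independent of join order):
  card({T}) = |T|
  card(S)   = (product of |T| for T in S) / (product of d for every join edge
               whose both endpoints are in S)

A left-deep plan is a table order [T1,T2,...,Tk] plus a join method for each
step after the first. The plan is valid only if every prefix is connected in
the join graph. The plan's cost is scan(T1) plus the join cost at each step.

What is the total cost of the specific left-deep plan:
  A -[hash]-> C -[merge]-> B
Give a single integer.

5260

step 1: scan A: cost=250, card=250
step 2: join C via hash
    card(P join C) = 250*80/(250) = 80
    cost = 250 + 2*80*7 + 250 = 1620
step 3: join B via merge
    card(P join B) = 80*300/(25) = 960
    cost = 1620 + 80*7 + 300*9 + 80 + 300 = 5260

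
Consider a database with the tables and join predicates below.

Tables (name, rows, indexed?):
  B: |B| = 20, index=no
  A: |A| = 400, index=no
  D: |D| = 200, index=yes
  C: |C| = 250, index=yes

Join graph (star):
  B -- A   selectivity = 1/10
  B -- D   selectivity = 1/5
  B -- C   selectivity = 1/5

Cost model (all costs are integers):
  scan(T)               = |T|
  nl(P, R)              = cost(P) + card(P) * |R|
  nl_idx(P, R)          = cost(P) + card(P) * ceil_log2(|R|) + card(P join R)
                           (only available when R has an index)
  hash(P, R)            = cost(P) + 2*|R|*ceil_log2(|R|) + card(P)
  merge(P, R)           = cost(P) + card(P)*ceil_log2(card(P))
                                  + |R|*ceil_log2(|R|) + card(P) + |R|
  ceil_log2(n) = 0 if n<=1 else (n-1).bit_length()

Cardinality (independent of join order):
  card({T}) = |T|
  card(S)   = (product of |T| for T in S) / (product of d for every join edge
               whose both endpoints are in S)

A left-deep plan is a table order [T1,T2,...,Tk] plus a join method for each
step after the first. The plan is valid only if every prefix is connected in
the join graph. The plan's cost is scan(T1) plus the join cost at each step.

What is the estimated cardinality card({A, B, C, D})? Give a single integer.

1600000

Tables in S: A(400), B(20), C(250), D(200)
Edges inside S: B-A(d=10), B-D(d=5), B-C(d=5)
numerator = 400 * 20 * 250 * 200 = 400000000
denominator = 10 * 5 * 5 = 250
card(S) = 400000000 / 250 = 1600000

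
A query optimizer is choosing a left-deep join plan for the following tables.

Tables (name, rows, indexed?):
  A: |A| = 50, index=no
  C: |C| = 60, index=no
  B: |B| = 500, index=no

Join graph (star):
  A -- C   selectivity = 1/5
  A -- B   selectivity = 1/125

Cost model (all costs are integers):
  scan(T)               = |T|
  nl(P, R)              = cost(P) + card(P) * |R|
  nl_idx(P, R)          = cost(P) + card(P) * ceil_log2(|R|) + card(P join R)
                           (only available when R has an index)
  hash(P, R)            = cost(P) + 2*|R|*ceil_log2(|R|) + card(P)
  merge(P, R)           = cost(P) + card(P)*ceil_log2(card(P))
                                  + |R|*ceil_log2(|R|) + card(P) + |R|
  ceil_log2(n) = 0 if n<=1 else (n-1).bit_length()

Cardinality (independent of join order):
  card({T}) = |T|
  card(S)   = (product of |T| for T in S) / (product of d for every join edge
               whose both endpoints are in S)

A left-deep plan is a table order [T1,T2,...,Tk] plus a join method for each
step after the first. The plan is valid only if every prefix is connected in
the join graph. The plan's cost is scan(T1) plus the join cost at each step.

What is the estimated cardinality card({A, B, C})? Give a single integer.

2400

Tables in S: A(50), B(500), C(60)
Edges inside S: A-C(d=5), A-B(d=125)
numerator = 50 * 500 * 60 = 1500000
denominator = 5 * 125 = 625
card(S) = 1500000 / 625 = 2400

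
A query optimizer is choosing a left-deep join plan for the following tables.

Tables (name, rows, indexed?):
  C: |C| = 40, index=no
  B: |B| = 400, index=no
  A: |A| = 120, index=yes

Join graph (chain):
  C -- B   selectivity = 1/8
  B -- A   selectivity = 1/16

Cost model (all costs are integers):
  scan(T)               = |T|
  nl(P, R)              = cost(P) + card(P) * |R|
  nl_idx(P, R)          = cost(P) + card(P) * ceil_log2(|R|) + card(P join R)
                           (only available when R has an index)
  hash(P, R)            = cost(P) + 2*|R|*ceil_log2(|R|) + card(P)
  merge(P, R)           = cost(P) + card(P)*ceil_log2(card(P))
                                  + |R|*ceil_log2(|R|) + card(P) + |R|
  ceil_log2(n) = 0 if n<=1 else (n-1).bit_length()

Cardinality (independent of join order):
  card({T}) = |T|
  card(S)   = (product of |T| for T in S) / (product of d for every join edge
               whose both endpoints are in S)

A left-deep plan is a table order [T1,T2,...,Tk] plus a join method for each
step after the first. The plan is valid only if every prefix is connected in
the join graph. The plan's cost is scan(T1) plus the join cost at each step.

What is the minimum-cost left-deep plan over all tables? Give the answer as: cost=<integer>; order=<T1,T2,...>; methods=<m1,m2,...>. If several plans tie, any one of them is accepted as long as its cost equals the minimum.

cost=4960; order=B,C,A; methods=hash,hash

Selinger DP (subsets sized 1..n):
  {C}: scan cost=40, card=40
  {B}: scan cost=400, card=400
  {A}: scan cost=120, card=120
  {BC}: card=2000; try (C,hash)→1280, (B,merge)→4320, (C,merge)→4680, (B,hash)→7280, (B,nl)→16040, (C,nl)→16400; best=1280 via (C,hash)
  {AB}: card=3000; try (A,hash)→2480, (B,merge)→5080, (A,merge)→5360, (A,nl_idx)→6200, (B,hash)→7440, (B,nl)→48120 …(+1); best=2480 via (A,hash)
  {ABC}: card=15000; try (A,hash)→4960, (C,hash)→5960, (A,merge)→26240, (A,nl_idx)→30280, (C,merge)→41760, (C,nl)→122480 …(+1); best=4960 via (A,hash)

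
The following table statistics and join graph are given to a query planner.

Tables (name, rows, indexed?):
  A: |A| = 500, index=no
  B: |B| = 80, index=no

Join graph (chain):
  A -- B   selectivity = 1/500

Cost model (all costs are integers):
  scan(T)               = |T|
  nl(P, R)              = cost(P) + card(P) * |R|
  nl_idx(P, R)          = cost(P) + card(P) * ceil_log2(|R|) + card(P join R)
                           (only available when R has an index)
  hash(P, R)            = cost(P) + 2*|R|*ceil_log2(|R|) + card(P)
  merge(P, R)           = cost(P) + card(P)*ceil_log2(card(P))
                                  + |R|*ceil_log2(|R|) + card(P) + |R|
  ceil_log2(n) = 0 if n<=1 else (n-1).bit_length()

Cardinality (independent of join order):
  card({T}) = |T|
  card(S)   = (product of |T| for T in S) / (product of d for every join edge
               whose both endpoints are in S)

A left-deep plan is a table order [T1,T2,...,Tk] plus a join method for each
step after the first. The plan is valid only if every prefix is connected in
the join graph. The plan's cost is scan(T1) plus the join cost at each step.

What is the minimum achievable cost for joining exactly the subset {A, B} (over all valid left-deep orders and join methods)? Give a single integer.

Selinger DP over subsets of {A,B}:
  {A}: scan cost=500, card=500
  {B}: scan cost=80, card=80
  {AB}: card=80; try (B,hash)→2120, (A,merge)→5720, (B,merge)→6140, (A,hash)→9160, (A,nl)→40080, (B,nl)→40500; best=2120 via (B,hash)

2120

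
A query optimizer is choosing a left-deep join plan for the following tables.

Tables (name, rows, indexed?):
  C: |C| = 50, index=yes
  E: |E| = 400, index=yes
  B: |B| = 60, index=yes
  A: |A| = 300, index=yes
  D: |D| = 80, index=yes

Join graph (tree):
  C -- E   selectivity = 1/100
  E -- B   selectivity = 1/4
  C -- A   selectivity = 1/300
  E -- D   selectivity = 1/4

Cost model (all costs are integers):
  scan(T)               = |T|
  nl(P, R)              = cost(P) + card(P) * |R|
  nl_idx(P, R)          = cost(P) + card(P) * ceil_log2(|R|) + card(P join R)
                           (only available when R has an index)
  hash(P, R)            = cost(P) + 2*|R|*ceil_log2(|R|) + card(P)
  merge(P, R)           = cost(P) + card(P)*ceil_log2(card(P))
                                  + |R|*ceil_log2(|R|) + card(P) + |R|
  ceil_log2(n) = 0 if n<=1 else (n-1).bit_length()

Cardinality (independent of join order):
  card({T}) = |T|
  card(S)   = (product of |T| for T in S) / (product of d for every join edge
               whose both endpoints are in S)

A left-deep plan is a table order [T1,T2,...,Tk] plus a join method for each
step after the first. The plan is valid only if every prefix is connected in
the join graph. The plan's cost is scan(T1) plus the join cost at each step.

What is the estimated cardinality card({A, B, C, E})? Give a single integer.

Tables in S: A(300), B(60), C(50), E(400)
Edges inside S: C-E(d=100), E-B(d=4), C-A(d=300)
numerator = 300 * 60 * 50 * 400 = 360000000
denominator = 100 * 4 * 300 = 120000
card(S) = 360000000 / 120000 = 3000

3000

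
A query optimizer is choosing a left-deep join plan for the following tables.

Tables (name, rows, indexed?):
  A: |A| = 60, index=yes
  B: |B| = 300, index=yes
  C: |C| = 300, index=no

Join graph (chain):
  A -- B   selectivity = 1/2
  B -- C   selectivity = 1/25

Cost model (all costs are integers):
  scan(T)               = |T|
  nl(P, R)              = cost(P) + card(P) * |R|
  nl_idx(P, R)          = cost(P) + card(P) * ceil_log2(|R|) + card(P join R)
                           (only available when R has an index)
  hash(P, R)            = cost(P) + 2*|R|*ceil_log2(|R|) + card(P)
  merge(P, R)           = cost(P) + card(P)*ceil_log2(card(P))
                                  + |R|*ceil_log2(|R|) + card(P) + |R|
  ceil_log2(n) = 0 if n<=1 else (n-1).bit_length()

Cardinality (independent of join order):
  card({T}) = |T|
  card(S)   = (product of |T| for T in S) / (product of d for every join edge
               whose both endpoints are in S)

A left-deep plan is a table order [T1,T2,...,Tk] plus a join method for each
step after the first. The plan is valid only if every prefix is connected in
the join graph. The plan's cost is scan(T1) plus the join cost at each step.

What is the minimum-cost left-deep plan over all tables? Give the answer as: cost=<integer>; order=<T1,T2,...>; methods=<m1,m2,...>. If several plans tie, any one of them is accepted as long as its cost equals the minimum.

cost=10320; order=B,C,A; methods=hash,hash

Selinger DP (subsets sized 1..n):
  {A}: scan cost=60, card=60
  {B}: scan cost=300, card=300
  {C}: scan cost=300, card=300
  {AB}: card=9000; try (A,hash)→1320, (B,merge)→3480, (A,merge)→3720, (B,hash)→5520, (B,nl_idx)→9600, (A,nl_idx)→11100 …(+2); best=1320 via (A,hash)
  {BC}: card=3600; try (C,hash)→6000, (B,hash)→6000, (C,merge)→6300, (B,merge)→6300, (B,nl_idx)→6600, (C,nl)→90300 …(+1); best=6000 via (C,hash)
  {ABC}: card=108000; try (A,hash)→10320, (C,hash)→15720, (A,merge)→53220, (A,nl_idx)→135600, (C,merge)→139320, (A,nl)→222000 …(+1); best=10320 via (A,hash)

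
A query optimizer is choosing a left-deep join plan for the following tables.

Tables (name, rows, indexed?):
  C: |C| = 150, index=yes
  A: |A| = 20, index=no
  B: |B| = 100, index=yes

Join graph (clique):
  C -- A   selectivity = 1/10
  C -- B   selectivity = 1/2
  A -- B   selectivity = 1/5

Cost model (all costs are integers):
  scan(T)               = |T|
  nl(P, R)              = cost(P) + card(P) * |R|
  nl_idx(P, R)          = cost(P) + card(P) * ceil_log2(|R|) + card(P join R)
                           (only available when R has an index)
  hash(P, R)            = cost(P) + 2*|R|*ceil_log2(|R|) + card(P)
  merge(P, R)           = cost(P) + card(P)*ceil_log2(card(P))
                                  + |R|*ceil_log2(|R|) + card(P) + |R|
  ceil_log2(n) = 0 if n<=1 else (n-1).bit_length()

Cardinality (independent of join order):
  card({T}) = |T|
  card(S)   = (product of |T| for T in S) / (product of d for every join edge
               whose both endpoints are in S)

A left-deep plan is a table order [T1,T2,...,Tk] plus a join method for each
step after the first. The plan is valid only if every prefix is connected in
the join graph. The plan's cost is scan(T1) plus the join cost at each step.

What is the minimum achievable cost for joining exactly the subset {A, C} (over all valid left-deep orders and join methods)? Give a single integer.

Selinger DP over subsets of {A,C}:
  {C}: scan cost=150, card=150
  {A}: scan cost=20, card=20
  {AC}: card=300; try (C,nl_idx)→480, (A,hash)→500, (C,merge)→1490, (A,merge)→1620, (C,hash)→2440, (C,nl)→3020 …(+1); best=480 via (C,nl_idx)

480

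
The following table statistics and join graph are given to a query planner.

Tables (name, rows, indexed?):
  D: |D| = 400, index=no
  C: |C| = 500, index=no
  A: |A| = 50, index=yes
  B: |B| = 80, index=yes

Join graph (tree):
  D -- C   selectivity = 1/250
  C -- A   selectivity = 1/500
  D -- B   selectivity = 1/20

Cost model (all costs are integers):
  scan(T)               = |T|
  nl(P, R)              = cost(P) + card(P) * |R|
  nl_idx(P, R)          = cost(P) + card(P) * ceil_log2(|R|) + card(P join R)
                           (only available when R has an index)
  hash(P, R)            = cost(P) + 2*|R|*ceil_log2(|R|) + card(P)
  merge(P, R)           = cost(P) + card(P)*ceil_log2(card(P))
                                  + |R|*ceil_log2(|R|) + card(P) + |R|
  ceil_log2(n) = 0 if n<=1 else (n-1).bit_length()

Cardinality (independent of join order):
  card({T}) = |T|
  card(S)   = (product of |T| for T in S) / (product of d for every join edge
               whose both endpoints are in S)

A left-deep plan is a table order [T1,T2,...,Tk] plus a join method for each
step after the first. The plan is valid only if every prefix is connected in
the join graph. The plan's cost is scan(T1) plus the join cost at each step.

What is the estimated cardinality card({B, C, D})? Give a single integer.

Tables in S: B(80), C(500), D(400)
Edges inside S: D-C(d=250), D-B(d=20)
numerator = 80 * 500 * 400 = 16000000
denominator = 250 * 20 = 5000
card(S) = 16000000 / 5000 = 3200

3200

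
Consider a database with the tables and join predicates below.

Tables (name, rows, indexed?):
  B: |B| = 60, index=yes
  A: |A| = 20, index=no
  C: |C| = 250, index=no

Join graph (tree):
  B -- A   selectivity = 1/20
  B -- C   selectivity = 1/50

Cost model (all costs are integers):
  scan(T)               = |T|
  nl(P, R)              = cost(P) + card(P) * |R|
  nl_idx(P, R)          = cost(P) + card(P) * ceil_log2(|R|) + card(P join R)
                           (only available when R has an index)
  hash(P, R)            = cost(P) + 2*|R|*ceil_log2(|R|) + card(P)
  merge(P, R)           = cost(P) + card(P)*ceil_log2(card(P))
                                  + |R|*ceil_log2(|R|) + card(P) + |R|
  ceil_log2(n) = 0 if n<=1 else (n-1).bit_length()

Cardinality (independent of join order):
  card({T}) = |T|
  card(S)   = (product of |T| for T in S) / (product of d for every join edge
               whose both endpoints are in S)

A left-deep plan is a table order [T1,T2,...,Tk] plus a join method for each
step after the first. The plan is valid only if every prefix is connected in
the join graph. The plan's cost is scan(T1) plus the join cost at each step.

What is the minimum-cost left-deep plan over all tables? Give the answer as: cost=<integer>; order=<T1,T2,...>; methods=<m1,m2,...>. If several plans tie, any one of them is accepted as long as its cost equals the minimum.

cost=1720; order=C,B,A; methods=hash,hash

Selinger DP (subsets sized 1..n):
  {B}: scan cost=60, card=60
  {A}: scan cost=20, card=20
  {C}: scan cost=250, card=250
  {AB}: card=60; try (B,nl_idx)→200, (A,hash)→320, (B,merge)→560, (A,merge)→600, (B,hash)→760, (B,nl)→1220 …(+1); best=200 via (B,nl_idx)
  {BC}: card=300; try (B,hash)→1220, (B,nl_idx)→2050, (C,merge)→2730, (B,merge)→2920, (C,hash)→4120, (C,nl)→15060 …(+1); best=1220 via (B,hash)
  {ABC}: card=300; try (A,hash)→1720, (C,merge)→2870, (C,hash)→4260, (A,merge)→4340, (A,nl)→7220, (C,nl)→15200; best=1720 via (A,hash)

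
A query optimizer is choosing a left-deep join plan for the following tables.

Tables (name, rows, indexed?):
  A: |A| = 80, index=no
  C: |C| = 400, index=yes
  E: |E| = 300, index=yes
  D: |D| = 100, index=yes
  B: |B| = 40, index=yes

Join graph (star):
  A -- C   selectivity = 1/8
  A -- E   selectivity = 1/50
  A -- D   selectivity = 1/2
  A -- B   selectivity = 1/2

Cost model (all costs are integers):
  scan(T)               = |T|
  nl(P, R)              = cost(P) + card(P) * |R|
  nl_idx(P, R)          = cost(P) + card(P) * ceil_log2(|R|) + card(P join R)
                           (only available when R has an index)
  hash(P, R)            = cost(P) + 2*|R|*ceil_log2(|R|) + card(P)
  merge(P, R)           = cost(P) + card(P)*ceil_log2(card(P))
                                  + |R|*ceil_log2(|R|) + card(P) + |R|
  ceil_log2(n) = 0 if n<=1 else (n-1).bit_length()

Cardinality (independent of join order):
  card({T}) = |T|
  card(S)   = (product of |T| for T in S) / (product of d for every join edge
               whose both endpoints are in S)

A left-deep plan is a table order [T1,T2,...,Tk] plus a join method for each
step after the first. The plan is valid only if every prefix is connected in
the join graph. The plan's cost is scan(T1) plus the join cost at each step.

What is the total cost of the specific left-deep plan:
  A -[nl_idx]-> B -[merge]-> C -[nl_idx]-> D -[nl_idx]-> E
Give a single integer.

64585360

step 1: scan A: cost=80, card=80
step 2: join B via nl_idx
    card(P join B) = 80*40/(2) = 1600
    cost = 80 + 80*6 + 1600 = 2160
step 3: join C via merge
    card(P join C) = 1600*400/(8) = 80000
    cost = 2160 + 1600*11 + 400*9 + 1600 + 400 = 25360
step 4: join D via nl_idx
    card(P join D) = 80000*100/(2) = 4000000
    cost = 25360 + 80000*7 + 4000000 = 4585360
step 5: join E via nl_idx
    card(P join E) = 4000000*300/(50) = 24000000
    cost = 4585360 + 4000000*9 + 24000000 = 64585360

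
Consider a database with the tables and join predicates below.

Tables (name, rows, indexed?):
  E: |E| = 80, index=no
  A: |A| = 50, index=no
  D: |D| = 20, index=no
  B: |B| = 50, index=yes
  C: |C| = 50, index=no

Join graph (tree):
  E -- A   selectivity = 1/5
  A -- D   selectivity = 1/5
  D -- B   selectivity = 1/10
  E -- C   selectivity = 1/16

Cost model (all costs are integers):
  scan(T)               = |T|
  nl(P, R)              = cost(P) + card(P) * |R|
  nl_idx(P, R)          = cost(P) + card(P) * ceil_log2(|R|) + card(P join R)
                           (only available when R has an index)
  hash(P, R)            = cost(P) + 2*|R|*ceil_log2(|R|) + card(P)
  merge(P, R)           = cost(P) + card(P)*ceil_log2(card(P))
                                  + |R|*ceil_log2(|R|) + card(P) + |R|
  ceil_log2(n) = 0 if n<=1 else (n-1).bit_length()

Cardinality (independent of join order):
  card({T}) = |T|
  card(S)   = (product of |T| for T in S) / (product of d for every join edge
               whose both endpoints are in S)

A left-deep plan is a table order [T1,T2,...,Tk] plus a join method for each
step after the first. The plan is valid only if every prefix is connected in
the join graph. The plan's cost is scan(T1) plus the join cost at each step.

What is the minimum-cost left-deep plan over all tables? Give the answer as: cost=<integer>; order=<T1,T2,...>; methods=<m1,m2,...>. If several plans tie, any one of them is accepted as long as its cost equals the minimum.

Selinger DP (subsets sized 1..n):
  {E}: scan cost=80, card=80
  {A}: scan cost=50, card=50
  {D}: scan cost=20, card=20
  {B}: scan cost=50, card=50
  {C}: scan cost=50, card=50
  {AE}: card=800; try (A,hash)→760, (E,merge)→1040, (A,merge)→1070, (E,hash)→1220, (E,nl)→4050, (A,nl)→4080; best=760 via (A,hash)
  {CE}: card=250; try (C,hash)→760, (E,merge)→1040, (C,merge)→1070, (E,hash)→1220, (E,nl)→4050, (C,nl)→4080; best=760 via (C,hash)
  {AD}: card=200; try (D,hash)→300, (A,merge)→490, (D,merge)→520, (A,hash)→640, (A,nl)→1020, (D,nl)→1050; best=300 via (D,hash)
  {BD}: card=100; try (B,nl_idx)→240, (D,hash)→300, (B,merge)→490, (D,merge)→520, (B,hash)→640, (B,nl)→1020 …(+1); best=240 via (B,nl_idx)
  {ADE}: card=3200; try (E,hash)→1620, (D,hash)→1760, (E,merge)→2740, (D,merge)→9680, (E,nl)→16300, (D,nl)→16760; best=1620 via (E,hash)
  {ACE}: card=2500; try (A,hash)→1610, (C,hash)→2160, (A,merge)→3360, (C,merge)→9910, (A,nl)→13260, (C,nl)→40760; best=1610 via (A,hash)
  {ABD}: card=1000; try (A,hash)→940, (B,hash)→1100, (A,merge)→1390, (B,merge)→2450, (B,nl_idx)→2500, (A,nl)→5240 …(+1); best=940 via (A,hash)
  {ABDE}: card=16000; try (E,hash)→3060, (B,hash)→5420, (E,merge)→12580, (B,nl_idx)→36820, (B,merge)→43570, (E,nl)→80940 …(+1); best=3060 via (E,hash)
  {ACDE}: card=10000; try (D,hash)→4310, (C,hash)→5420, (D,merge)→34230, (C,merge)→43570, (D,nl)→51610, (C,nl)→161620; best=4310 via (D,hash)
  {ABCDE}: card=50000; try (B,hash)→14910, (C,hash)→19660, (B,nl_idx)→114310, (B,merge)→154660, (C,merge)→243410, (B,nl)→504310 …(+1); best=14910 via (B,hash)

cost=14910; order=E,C,A,D,B; methods=hash,hash,hash,hash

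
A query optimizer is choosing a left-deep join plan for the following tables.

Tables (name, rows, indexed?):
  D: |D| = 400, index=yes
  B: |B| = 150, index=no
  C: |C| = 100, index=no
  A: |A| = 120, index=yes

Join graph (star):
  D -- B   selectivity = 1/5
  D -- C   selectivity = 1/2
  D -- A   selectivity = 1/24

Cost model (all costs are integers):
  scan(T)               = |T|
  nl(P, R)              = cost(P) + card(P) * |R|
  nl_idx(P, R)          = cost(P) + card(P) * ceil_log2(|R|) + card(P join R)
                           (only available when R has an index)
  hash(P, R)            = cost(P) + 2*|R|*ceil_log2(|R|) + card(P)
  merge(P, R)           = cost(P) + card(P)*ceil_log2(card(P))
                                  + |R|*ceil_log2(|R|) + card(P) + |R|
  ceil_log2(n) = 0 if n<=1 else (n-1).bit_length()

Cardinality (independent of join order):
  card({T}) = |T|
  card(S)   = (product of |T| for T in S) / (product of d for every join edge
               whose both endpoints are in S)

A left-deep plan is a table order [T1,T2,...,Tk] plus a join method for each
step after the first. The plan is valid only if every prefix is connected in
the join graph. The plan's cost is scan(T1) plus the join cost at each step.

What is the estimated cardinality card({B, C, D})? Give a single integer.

Tables in S: B(150), C(100), D(400)
Edges inside S: D-B(d=5), D-C(d=2)
numerator = 150 * 100 * 400 = 6000000
denominator = 5 * 2 = 10
card(S) = 6000000 / 10 = 600000

600000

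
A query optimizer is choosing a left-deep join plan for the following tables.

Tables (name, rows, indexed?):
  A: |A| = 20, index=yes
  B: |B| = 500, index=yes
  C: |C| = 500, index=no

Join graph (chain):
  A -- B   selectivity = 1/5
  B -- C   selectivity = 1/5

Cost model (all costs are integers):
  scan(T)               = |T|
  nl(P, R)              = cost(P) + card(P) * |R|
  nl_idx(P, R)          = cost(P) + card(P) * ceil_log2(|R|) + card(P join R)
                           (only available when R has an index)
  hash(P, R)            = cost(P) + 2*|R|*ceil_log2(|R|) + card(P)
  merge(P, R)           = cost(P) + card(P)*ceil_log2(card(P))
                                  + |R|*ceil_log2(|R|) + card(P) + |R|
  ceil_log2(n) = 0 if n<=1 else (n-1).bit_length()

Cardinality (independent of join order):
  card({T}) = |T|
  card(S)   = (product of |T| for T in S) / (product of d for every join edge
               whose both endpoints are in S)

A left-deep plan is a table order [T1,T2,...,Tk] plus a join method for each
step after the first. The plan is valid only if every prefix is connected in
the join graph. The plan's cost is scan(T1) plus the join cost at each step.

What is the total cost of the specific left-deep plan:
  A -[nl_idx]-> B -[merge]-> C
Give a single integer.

step 1: scan A: cost=20, card=20
step 2: join B via nl_idx
    card(P join B) = 20*500/(5) = 2000
    cost = 20 + 20*9 + 2000 = 2200
step 3: join C via merge
    card(P join C) = 2000*500/(5) = 200000
    cost = 2200 + 2000*11 + 500*9 + 2000 + 500 = 31200

31200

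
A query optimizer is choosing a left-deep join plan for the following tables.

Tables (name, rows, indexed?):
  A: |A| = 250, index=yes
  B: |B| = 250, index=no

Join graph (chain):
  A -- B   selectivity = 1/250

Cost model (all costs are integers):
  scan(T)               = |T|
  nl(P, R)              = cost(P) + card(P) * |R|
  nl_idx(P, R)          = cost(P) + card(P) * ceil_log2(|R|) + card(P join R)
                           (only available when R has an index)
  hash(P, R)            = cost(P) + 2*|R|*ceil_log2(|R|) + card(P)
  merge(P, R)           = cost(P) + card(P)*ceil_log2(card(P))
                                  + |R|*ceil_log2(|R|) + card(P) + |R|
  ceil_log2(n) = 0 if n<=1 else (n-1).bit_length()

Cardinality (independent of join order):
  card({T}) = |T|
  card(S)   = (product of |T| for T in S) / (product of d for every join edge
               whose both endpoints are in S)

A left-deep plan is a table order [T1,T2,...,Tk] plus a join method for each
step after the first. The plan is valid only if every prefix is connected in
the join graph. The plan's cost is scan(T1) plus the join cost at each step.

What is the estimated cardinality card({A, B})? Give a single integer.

250

Tables in S: A(250), B(250)
Edges inside S: A-B(d=250)
numerator = 250 * 250 = 62500
denominator = 250 = 250
card(S) = 62500 / 250 = 250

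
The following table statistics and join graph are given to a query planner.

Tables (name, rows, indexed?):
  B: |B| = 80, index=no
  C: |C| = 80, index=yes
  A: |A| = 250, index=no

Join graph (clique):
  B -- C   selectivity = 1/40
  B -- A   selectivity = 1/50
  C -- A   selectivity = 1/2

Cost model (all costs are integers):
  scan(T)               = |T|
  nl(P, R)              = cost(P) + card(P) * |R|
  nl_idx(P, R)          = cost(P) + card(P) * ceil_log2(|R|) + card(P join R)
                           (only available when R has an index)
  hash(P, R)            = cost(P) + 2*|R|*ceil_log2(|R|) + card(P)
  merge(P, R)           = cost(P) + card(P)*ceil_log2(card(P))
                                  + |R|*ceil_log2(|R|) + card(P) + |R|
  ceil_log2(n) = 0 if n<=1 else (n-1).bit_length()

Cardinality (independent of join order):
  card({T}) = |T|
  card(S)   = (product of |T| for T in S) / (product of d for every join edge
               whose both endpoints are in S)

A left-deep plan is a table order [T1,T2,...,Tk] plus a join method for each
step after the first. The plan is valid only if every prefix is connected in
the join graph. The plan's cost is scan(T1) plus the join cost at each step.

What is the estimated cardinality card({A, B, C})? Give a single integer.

400

Tables in S: A(250), B(80), C(80)
Edges inside S: B-C(d=40), B-A(d=50), C-A(d=2)
numerator = 250 * 80 * 80 = 1600000
denominator = 40 * 50 * 2 = 4000
card(S) = 1600000 / 4000 = 400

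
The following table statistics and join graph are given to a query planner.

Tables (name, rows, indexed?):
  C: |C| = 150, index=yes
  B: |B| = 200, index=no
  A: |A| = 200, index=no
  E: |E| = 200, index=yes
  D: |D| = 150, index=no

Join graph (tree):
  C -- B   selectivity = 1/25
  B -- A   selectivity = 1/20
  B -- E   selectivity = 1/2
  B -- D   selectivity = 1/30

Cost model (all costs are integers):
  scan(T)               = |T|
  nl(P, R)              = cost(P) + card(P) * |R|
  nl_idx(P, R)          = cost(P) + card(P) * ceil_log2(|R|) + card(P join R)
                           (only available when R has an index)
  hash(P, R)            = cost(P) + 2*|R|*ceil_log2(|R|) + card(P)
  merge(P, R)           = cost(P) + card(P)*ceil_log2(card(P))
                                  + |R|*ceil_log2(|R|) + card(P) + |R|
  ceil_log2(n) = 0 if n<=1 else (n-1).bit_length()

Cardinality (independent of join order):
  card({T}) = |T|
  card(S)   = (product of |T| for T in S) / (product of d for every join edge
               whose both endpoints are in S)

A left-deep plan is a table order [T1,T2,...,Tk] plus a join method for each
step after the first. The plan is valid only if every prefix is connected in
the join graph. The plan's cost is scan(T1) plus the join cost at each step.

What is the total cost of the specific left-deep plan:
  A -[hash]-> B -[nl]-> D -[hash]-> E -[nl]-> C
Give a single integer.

150316800

step 1: scan A: cost=200, card=200
step 2: join B via hash
    card(P join B) = 200*200/(20) = 2000
    cost = 200 + 2*200*8 + 200 = 3600
step 3: join D via nl
    card(P join D) = 2000*150/(30) = 10000
    cost = 3600 + 2000*150 = 303600
step 4: join E via hash
    card(P join E) = 10000*200/(2) = 1000000
    cost = 303600 + 2*200*8 + 10000 = 316800
step 5: join C via nl
    card(P join C) = 1000000*150/(25) = 6000000
    cost = 316800 + 1000000*150 = 150316800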